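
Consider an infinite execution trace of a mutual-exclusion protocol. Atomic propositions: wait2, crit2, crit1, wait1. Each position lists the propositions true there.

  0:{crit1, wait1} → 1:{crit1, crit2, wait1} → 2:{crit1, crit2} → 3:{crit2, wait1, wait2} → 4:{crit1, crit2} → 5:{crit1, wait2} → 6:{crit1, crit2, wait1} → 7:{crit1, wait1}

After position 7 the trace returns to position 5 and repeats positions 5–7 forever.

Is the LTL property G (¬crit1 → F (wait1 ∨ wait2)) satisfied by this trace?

¬crit1 → F (wait1 ∨ wait2) holds at every position 0..7, and those are all positions ever visited, so G (¬crit1 → F (wait1 ∨ wait2)) holds.
Positions where ¬crit1 holds: 3.
Check F (wait1 ∨ wait2) at each: 3→ok.

Yes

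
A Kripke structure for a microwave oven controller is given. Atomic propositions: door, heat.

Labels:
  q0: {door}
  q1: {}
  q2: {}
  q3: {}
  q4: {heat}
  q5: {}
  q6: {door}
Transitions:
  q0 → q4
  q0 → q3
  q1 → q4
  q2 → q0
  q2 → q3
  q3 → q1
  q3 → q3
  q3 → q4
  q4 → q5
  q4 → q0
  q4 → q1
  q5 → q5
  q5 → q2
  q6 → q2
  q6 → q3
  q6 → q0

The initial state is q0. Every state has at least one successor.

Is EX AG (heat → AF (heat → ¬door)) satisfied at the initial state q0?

States satisfying AG (heat → AF (heat → ¬door)): {q0, q1, q2, q3, q4, q5, q6}.
States satisfying EX AG (heat → AF (heat → ¬door)): {q0, q1, q2, q3, q4, q5, q6}.
q0 ∈ Sat(EX AG (heat → AF (heat → ¬door))).

Holds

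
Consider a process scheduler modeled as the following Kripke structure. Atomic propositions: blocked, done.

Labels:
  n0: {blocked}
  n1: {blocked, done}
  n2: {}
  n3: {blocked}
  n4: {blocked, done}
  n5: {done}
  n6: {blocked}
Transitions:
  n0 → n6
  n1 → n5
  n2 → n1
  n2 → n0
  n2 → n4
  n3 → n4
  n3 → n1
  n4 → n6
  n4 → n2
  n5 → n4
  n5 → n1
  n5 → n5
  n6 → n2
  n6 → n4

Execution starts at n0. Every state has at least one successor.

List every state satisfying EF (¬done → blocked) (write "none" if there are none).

{n0, n1, n2, n3, n4, n5, n6}

States satisfying ¬done → blocked: {n0, n1, n3, n4, n5, n6}.
States satisfying EF (¬done → blocked): {n0, n1, n2, n3, n4, n5, n6}.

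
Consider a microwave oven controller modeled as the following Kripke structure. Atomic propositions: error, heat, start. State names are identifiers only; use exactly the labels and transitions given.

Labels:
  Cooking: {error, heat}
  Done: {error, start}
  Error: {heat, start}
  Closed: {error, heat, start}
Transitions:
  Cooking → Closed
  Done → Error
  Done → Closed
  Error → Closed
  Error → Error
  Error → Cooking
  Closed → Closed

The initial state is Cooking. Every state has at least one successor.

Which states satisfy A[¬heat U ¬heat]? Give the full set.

{Done}

States satisfying ¬heat: {Done}.
States satisfying A[¬heat U ¬heat]: {Done}.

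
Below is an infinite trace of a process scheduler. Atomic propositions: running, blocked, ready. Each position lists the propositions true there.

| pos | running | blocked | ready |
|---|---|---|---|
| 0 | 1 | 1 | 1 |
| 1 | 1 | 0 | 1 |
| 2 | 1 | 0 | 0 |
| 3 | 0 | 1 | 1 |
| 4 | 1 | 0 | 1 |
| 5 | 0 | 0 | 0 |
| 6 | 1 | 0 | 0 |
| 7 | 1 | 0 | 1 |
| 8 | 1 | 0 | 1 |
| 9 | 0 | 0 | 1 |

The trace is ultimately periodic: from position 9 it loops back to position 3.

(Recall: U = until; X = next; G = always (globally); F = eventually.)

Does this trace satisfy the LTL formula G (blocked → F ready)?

Holds

blocked → F ready holds at every position 0..9, and those are all positions ever visited, so G (blocked → F ready) holds.
Positions where blocked holds: 0, 3.
Check F ready at each: 0→ok, 3→ok.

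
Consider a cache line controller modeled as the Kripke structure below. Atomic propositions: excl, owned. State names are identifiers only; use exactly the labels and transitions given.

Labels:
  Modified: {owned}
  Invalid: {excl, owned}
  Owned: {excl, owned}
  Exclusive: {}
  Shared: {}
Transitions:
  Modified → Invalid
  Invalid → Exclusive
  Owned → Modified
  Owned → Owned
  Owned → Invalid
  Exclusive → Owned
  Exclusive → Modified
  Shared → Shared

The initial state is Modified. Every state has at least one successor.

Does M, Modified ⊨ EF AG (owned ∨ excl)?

States satisfying AG (owned ∨ excl): ∅.
States satisfying EF AG (owned ∨ excl): ∅.
No suitable path/successor from Modified witnesses the formula.
Modified ∉ Sat(EF AG (owned ∨ excl)).

No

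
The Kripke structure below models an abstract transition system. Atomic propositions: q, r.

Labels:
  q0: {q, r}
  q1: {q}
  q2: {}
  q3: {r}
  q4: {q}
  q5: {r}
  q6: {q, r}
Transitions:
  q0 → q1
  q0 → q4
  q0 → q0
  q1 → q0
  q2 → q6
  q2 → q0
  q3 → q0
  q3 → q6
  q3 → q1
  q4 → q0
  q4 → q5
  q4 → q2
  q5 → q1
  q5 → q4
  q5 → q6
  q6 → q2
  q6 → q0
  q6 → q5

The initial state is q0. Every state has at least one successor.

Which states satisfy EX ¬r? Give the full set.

{q0, q3, q4, q5, q6}

States satisfying ¬r: {q1, q2, q4}.
States satisfying EX ¬r: {q0, q3, q4, q5, q6}.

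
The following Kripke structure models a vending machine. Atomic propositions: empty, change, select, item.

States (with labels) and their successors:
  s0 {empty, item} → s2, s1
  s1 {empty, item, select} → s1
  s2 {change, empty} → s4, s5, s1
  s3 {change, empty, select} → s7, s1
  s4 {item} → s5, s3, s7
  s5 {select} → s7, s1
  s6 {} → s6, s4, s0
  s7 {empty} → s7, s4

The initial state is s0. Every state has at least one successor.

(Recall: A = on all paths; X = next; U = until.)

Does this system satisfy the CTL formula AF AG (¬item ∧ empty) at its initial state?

Does not hold

States satisfying AG (¬item ∧ empty): ∅.
States satisfying AF AG (¬item ∧ empty): ∅.
There is a path from s0 along which AG (¬item ∧ empty) never holds.
s0 ∉ Sat(AF AG (¬item ∧ empty)).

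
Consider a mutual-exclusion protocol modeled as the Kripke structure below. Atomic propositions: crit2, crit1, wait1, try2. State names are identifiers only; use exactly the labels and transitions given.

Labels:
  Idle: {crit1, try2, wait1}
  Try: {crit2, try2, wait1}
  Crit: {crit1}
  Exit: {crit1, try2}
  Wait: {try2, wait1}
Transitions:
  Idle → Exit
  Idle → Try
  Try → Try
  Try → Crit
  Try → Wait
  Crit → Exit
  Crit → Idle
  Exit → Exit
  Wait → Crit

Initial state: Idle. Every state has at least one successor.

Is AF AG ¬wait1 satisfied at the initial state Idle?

States satisfying AG ¬wait1: {Exit}.
States satisfying AF AG ¬wait1: {Exit}.
There is a path from Idle along which AG ¬wait1 never holds.
Idle ∉ Sat(AF AG ¬wait1).

Does not hold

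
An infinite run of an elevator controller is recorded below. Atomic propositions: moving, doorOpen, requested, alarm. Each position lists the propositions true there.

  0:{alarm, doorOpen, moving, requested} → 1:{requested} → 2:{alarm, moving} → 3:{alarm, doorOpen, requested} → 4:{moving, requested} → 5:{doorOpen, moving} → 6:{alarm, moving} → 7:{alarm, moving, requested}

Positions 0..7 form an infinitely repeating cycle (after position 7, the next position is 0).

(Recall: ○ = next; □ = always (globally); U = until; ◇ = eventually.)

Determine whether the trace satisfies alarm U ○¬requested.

Walking from position 0: ○¬requested first holds at position 1, and alarm holds at every earlier position along the way, so alarm U ○¬requested holds.

Holds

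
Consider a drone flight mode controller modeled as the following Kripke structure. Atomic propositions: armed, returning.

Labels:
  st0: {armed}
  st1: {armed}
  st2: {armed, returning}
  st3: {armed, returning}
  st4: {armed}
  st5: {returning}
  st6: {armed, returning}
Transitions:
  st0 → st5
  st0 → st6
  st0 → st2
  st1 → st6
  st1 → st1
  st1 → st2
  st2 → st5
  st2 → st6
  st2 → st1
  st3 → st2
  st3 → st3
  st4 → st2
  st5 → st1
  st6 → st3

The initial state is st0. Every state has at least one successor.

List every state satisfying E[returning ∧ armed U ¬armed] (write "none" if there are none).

{st2, st3, st5, st6}

States satisfying returning ∧ armed: {st2, st3, st6}.
States satisfying ¬armed: {st5}.
States satisfying E[returning ∧ armed U ¬armed]: {st2, st3, st5, st6}.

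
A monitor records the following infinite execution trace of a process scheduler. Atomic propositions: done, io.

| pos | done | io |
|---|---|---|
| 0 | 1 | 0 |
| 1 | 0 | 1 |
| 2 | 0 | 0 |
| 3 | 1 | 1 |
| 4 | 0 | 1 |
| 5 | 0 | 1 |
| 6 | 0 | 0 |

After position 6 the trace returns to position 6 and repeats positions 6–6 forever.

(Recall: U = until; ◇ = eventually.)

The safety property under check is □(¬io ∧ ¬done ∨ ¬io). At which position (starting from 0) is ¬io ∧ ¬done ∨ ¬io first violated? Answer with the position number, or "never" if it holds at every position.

1

Check ¬io ∧ ¬done ∨ ¬io at each position in order: 0 ✓.
At position 1 the labels are {io}, so ¬io ∧ ¬done ∨ ¬io is false there. This is the first violation.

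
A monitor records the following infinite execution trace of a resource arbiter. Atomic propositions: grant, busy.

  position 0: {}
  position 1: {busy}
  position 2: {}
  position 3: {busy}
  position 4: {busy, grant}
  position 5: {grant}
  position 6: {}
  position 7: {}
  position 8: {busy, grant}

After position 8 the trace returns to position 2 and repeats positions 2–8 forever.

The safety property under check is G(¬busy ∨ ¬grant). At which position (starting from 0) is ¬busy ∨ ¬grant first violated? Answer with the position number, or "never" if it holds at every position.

4

Check ¬busy ∨ ¬grant at each position in order: 0 ✓, 1 ✓, 2 ✓, 3 ✓.
At position 4 the labels are {busy, grant}, so ¬busy ∨ ¬grant is false there. This is the first violation.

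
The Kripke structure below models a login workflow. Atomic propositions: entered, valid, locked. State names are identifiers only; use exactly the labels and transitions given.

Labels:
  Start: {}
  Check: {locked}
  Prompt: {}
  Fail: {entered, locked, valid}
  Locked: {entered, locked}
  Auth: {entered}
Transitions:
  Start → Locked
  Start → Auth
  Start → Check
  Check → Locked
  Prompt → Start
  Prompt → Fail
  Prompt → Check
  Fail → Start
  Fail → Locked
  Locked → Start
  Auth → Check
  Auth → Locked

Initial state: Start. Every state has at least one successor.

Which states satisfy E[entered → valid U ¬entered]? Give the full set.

States satisfying entered → valid: {Start, Check, Prompt, Fail}.
States satisfying ¬entered: {Start, Check, Prompt}.
States satisfying E[entered → valid U ¬entered]: {Start, Check, Prompt, Fail}.

{Start, Check, Prompt, Fail}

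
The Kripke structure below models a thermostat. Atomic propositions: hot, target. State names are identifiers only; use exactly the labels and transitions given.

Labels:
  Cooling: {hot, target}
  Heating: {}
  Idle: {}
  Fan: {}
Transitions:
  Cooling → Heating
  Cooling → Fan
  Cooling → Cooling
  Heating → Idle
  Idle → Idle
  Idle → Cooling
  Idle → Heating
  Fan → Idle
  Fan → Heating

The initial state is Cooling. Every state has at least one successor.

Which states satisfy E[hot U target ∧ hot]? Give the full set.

States satisfying hot: {Cooling}.
States satisfying target ∧ hot: {Cooling}.
States satisfying E[hot U target ∧ hot]: {Cooling}.

{Cooling}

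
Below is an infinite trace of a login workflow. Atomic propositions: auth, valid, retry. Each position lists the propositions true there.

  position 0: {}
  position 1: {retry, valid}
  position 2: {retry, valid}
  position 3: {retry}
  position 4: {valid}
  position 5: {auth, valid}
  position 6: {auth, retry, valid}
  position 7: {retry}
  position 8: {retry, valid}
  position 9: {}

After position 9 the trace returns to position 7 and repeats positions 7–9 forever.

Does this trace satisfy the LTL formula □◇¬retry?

Holds

◇¬retry holds at every position 0..9, and those are all positions ever visited, so □◇¬retry holds.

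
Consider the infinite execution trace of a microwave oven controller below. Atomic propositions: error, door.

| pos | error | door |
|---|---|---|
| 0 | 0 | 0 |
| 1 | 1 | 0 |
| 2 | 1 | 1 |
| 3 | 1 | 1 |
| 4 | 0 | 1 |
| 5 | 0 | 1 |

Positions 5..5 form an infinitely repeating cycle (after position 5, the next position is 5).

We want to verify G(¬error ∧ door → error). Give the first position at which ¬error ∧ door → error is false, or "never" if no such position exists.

4

Check ¬error ∧ door → error at each position in order: 0 ✓, 1 ✓, 2 ✓, 3 ✓.
At position 4 the labels are {door}, so ¬error ∧ door → error is false there. This is the first violation.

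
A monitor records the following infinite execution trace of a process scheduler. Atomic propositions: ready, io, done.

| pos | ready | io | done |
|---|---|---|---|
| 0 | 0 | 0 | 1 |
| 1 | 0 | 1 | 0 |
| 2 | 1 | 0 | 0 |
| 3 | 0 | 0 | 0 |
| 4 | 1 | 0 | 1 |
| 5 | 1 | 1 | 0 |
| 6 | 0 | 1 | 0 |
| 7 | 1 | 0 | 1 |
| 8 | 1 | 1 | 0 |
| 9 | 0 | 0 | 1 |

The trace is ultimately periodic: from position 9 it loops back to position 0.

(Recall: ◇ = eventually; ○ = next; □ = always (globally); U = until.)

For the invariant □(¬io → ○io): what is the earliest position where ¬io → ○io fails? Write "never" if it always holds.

2

Check ¬io → ○io at each position in order: 0 ✓, 1 ✓.
At position 2 the labels are {ready} and the next position 3 has {}, so ¬io → ○io is false there. This is the first violation.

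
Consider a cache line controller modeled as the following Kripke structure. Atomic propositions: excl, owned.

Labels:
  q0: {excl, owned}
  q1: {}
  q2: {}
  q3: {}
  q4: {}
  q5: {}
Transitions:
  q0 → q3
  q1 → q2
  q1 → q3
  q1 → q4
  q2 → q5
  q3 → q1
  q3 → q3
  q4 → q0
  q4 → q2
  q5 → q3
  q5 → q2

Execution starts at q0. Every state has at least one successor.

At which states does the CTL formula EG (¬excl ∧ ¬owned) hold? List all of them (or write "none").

States satisfying ¬excl ∧ ¬owned: {q1, q2, q3, q4, q5}.
States satisfying EG (¬excl ∧ ¬owned): {q1, q2, q3, q4, q5}.

{q1, q2, q3, q4, q5}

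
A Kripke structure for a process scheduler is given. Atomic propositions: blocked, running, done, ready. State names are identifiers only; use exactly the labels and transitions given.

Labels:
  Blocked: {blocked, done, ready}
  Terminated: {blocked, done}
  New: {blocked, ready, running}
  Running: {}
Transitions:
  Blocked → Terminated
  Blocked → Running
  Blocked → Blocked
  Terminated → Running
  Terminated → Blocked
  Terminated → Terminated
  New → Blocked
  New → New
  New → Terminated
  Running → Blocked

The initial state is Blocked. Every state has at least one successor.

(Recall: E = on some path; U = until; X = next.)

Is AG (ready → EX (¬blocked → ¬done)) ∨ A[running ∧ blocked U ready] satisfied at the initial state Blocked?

States satisfying ready → EX (¬blocked → ¬done): {Blocked, Terminated, New, Running}.
States satisfying AG (ready → EX (¬blocked → ¬done)): {Blocked, Terminated, New, Running}.
States satisfying running ∧ blocked: {New}.
States satisfying ready: {Blocked, New}.
States satisfying A[running ∧ blocked U ready]: {Blocked, New}.
States satisfying AG (ready → EX (¬blocked → ¬done)) ∨ A[running ∧ blocked U ready]: {Blocked, Terminated, New, Running}.
Blocked ∈ Sat(AG (ready → EX (¬blocked → ¬done)) ∨ A[running ∧ blocked U ready]).

Holds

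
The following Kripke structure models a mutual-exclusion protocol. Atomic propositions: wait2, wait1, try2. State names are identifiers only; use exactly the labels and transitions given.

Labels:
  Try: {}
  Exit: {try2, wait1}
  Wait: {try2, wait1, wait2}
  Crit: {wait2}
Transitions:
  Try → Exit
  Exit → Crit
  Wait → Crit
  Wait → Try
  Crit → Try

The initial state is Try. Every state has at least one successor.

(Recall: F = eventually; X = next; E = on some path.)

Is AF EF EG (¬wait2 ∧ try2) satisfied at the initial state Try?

No

States satisfying EF EG (¬wait2 ∧ try2): ∅.
States satisfying AF EF EG (¬wait2 ∧ try2): ∅.
There is a path from Try along which EF EG (¬wait2 ∧ try2) never holds.
Try ∉ Sat(AF EF EG (¬wait2 ∧ try2)).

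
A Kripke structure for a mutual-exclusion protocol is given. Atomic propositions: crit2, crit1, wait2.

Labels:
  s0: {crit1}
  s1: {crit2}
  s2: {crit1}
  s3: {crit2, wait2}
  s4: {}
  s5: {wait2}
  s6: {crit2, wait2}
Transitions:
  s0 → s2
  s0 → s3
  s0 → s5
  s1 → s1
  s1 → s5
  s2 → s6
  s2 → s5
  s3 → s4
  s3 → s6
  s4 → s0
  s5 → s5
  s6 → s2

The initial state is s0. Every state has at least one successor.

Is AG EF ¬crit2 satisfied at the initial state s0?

Yes

States satisfying EF ¬crit2: {s0, s1, s2, s3, s4, s5, s6}.
States satisfying AG EF ¬crit2: {s0, s1, s2, s3, s4, s5, s6}.
Every state reachable from s0 satisfies EF ¬crit2.
s0 ∈ Sat(AG EF ¬crit2).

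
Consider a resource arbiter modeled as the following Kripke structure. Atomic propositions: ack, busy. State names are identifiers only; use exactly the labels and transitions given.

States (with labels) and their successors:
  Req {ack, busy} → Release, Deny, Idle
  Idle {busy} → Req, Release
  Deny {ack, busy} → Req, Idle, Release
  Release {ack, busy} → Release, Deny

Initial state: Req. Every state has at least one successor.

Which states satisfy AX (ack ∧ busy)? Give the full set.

States satisfying ack ∧ busy: {Req, Deny, Release}.
States satisfying AX (ack ∧ busy): {Idle, Release}.

{Idle, Release}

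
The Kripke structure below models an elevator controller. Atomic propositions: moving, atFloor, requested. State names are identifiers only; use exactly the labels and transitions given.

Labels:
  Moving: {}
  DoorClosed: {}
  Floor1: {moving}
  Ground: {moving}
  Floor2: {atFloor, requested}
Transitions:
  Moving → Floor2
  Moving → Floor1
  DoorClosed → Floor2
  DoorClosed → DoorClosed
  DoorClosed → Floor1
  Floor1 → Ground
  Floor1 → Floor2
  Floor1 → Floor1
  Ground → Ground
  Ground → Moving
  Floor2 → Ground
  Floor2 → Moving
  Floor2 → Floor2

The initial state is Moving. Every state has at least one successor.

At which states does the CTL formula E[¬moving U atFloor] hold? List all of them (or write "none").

States satisfying ¬moving: {Moving, DoorClosed, Floor2}.
States satisfying atFloor: {Floor2}.
States satisfying E[¬moving U atFloor]: {Moving, DoorClosed, Floor2}.

{Moving, DoorClosed, Floor2}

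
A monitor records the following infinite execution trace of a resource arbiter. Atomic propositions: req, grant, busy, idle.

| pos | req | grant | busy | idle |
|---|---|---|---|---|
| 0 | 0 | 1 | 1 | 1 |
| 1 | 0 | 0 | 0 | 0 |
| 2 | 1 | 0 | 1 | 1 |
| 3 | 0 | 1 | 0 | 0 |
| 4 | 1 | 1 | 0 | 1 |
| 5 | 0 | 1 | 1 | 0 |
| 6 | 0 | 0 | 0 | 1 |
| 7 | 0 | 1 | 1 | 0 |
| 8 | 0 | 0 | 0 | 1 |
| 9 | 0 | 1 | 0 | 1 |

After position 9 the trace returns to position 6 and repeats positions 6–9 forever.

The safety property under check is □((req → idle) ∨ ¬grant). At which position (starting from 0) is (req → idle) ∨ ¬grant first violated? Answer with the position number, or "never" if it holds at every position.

never

(req → idle) ∨ ¬grant holds at every position 0..9, and those are all the positions the trace ever visits, so the invariant □((req → idle) ∨ ¬grant) is never violated.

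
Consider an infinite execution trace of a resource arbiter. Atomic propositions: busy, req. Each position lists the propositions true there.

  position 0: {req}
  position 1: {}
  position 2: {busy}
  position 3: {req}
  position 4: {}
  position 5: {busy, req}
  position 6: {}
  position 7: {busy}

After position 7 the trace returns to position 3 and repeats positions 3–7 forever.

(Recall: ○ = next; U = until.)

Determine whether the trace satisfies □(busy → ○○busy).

Violated

busy → ○○busy must hold at every position from 0 onward. It fails at position 2, so □(busy → ○○busy) is false.
Positions where busy holds: 2, 5, 7.
Check ○○busy at each: 2→fails, 5→ok, 7→fails.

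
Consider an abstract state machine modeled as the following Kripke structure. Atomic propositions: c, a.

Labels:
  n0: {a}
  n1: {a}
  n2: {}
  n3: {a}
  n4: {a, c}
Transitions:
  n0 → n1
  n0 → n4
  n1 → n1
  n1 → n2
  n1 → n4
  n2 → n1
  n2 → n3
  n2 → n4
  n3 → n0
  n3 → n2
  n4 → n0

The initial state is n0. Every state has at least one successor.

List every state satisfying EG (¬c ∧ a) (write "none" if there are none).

States satisfying ¬c ∧ a: {n0, n1, n3}.
States satisfying EG (¬c ∧ a): {n0, n1, n3}.

{n0, n1, n3}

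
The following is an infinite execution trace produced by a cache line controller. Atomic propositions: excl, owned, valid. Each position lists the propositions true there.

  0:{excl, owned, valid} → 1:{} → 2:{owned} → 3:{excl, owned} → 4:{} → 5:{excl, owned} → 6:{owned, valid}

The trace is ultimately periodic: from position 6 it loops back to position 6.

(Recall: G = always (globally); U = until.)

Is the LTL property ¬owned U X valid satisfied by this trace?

Walking from position 0: at position 0, X valid has not yet held and ¬owned fails, so ¬owned U X valid is false.

No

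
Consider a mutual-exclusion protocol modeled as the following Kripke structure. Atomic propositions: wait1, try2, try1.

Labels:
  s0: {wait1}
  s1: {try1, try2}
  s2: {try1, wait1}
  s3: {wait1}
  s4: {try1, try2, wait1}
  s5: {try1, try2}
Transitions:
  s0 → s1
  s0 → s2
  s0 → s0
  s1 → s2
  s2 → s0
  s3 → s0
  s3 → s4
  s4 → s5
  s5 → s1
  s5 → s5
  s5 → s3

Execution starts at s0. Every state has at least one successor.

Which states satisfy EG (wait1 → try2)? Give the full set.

{s4, s5}

States satisfying wait1 → try2: {s1, s4, s5}.
States satisfying EG (wait1 → try2): {s4, s5}.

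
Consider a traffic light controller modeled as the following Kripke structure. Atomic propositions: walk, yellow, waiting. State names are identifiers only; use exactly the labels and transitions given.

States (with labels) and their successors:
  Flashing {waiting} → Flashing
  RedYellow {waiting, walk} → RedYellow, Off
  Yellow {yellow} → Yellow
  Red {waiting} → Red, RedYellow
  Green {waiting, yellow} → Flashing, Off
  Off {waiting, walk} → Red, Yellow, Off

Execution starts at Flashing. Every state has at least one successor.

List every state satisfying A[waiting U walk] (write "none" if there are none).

States satisfying waiting: {Flashing, RedYellow, Red, Green, Off}.
States satisfying walk: {RedYellow, Off}.
States satisfying A[waiting U walk]: {RedYellow, Off}.

{RedYellow, Off}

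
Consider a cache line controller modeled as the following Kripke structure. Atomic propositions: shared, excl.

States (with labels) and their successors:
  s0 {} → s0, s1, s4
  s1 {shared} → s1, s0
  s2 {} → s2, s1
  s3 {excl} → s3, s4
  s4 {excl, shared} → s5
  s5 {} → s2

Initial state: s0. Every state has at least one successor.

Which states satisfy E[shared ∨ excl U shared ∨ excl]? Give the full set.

{s1, s3, s4}

States satisfying shared ∨ excl: {s1, s3, s4}.
States satisfying E[shared ∨ excl U shared ∨ excl]: {s1, s3, s4}.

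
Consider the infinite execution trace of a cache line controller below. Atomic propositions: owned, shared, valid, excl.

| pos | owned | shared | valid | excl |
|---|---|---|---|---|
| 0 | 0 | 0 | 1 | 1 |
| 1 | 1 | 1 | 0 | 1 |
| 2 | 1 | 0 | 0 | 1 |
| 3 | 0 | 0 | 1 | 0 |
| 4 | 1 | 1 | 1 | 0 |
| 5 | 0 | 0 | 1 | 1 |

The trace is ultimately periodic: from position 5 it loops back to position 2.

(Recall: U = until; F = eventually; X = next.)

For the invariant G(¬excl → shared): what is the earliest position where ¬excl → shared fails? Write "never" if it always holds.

Check ¬excl → shared at each position in order: 0 ✓, 1 ✓, 2 ✓.
At position 3 the labels are {valid}, so ¬excl → shared is false there. This is the first violation.

3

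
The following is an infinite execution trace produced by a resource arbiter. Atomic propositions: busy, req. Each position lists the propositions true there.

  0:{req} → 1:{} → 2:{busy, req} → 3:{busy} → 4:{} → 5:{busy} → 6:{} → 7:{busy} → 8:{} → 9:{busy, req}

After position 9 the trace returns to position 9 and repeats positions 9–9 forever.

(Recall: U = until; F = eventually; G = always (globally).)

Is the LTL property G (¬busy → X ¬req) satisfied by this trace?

Does not hold

¬busy → X ¬req must hold at every position from 0 onward. It fails at position 1, so G (¬busy → X ¬req) is false.
Positions where ¬busy holds: 0, 1, 4, 6, 8.
Check X ¬req at each: 0→ok, 1→fails, 4→ok, 6→ok, 8→fails.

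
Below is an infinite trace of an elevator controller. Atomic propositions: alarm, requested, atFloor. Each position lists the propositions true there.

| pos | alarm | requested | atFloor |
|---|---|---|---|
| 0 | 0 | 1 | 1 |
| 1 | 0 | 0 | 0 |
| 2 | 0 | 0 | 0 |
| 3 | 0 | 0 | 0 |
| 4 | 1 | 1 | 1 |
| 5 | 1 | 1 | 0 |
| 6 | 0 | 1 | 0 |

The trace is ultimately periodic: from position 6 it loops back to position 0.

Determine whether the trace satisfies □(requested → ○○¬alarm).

requested → ○○¬alarm holds at every position 0..6, and those are all positions ever visited, so □(requested → ○○¬alarm) holds.
Positions where requested holds: 0, 4, 5, 6.
Check ○○¬alarm at each: 0→ok, 4→ok, 5→ok, 6→ok.

Yes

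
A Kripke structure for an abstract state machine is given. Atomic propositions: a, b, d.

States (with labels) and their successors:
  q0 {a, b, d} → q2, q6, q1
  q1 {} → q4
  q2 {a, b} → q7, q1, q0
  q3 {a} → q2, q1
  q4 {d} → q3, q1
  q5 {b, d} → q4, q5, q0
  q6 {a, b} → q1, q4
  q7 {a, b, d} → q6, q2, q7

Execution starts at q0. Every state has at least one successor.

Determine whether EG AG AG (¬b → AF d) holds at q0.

Yes

States satisfying AG AG (¬b → AF d): {q0, q1, q2, q3, q4, q5, q6, q7}.
States satisfying EG AG AG (¬b → AF d): {q0, q1, q2, q3, q4, q5, q6, q7}.
q0 ∈ Sat(EG AG AG (¬b → AF d)).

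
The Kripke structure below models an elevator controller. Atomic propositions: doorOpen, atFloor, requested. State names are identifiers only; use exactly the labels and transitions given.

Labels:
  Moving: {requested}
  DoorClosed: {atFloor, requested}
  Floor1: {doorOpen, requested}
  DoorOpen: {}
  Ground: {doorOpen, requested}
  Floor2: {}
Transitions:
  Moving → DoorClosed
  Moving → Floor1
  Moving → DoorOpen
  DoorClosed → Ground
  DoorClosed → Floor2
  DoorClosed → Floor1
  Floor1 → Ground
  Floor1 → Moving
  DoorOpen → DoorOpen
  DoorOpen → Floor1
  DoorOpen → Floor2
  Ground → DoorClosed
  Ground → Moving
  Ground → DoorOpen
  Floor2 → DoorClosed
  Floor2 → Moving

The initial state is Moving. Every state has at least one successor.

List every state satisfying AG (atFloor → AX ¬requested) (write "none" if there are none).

none

States satisfying atFloor → AX ¬requested: {Moving, Floor1, DoorOpen, Ground, Floor2}.
States satisfying AG (atFloor → AX ¬requested): ∅.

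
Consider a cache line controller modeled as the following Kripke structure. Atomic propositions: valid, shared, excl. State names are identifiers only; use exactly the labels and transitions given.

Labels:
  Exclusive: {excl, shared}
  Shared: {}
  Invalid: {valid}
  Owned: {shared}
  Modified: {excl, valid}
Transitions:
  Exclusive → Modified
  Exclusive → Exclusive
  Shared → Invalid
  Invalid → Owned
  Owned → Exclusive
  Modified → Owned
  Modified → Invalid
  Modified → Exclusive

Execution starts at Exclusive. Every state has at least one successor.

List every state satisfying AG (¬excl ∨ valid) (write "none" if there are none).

none

States satisfying ¬excl ∨ valid: {Shared, Invalid, Owned, Modified}.
States satisfying AG (¬excl ∨ valid): ∅.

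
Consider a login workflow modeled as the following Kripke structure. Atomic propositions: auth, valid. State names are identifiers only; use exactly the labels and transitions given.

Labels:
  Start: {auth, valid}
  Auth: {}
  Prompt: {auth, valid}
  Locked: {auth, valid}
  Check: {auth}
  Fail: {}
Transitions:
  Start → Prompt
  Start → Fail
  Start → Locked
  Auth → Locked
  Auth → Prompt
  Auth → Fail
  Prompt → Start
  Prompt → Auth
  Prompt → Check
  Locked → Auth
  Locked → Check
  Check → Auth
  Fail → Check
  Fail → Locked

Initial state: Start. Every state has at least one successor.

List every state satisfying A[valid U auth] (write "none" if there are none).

States satisfying valid: {Start, Prompt, Locked}.
States satisfying auth: {Start, Prompt, Locked, Check}.
States satisfying A[valid U auth]: {Start, Prompt, Locked, Check}.

{Start, Prompt, Locked, Check}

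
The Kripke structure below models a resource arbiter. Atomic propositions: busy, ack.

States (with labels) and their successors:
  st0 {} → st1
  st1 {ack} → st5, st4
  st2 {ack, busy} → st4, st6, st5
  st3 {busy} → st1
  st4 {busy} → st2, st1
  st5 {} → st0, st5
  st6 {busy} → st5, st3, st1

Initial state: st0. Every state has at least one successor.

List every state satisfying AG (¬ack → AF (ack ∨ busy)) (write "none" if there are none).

States satisfying ¬ack → AF (ack ∨ busy): {st0, st1, st2, st3, st4, st6}.
States satisfying AG (¬ack → AF (ack ∨ busy)): ∅.

none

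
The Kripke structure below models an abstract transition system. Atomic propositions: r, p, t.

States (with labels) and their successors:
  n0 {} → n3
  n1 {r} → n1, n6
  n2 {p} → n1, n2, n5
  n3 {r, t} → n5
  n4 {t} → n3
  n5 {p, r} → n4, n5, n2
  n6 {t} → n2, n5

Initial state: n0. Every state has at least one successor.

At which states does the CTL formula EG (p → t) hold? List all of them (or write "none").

{n1}

States satisfying p → t: {n0, n1, n3, n4, n6}.
States satisfying EG (p → t): {n1}.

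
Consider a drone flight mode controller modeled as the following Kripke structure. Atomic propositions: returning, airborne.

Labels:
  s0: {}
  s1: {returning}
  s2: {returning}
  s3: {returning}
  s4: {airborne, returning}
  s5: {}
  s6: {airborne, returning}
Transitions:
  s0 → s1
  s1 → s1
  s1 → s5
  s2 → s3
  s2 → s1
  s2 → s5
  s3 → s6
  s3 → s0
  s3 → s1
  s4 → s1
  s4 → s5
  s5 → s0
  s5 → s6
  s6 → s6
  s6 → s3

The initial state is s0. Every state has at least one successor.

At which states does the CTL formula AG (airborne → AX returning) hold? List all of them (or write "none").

{s0, s1, s2, s3, s5, s6}

States satisfying airborne → AX returning: {s0, s1, s2, s3, s5, s6}.
States satisfying AG (airborne → AX returning): {s0, s1, s2, s3, s5, s6}.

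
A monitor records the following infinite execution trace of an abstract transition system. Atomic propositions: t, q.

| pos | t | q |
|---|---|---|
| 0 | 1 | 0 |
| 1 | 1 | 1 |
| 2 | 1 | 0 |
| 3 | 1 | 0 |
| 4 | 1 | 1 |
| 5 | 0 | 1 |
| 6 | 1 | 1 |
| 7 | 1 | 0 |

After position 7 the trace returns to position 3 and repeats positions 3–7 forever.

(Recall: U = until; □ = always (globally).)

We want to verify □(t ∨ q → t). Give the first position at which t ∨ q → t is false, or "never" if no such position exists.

5

Check t ∨ q → t at each position in order: 0 ✓, 1 ✓, 2 ✓, 3 ✓, 4 ✓.
At position 5 the labels are {q}, so t ∨ q → t is false there. This is the first violation.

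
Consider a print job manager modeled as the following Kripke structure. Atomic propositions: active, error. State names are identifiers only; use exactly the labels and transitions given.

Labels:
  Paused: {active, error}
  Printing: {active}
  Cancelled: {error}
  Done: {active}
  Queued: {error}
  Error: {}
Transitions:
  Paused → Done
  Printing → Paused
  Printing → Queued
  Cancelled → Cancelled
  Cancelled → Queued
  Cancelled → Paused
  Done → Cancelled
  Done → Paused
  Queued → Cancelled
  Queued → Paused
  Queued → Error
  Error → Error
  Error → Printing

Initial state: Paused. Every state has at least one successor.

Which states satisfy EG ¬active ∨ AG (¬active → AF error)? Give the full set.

{Cancelled, Queued, Error}

States satisfying ¬active: {Cancelled, Queued, Error}.
States satisfying EG ¬active: {Cancelled, Queued, Error}.
States satisfying ¬active → AF error: {Paused, Printing, Cancelled, Done, Queued}.
States satisfying AG (¬active → AF error): ∅.
States satisfying EG ¬active ∨ AG (¬active → AF error): {Cancelled, Queued, Error}.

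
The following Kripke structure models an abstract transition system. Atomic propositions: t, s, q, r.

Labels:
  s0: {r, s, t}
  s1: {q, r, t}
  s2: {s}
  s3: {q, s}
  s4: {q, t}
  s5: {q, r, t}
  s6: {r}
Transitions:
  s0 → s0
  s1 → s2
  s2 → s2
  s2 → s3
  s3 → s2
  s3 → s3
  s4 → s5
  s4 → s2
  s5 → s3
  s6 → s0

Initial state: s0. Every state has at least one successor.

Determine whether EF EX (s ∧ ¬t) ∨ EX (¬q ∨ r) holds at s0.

States satisfying EX (s ∧ ¬t): {s1, s2, s3, s4, s5}.
States satisfying EF EX (s ∧ ¬t): {s1, s2, s3, s4, s5}.
States satisfying ¬q ∨ r: {s0, s1, s2, s5, s6}.
States satisfying EX (¬q ∨ r): {s0, s1, s2, s3, s4, s6}.
States satisfying EF EX (s ∧ ¬t) ∨ EX (¬q ∨ r): {s0, s1, s2, s3, s4, s5, s6}.
s0 ∈ Sat(EF EX (s ∧ ¬t) ∨ EX (¬q ∨ r)).

Holds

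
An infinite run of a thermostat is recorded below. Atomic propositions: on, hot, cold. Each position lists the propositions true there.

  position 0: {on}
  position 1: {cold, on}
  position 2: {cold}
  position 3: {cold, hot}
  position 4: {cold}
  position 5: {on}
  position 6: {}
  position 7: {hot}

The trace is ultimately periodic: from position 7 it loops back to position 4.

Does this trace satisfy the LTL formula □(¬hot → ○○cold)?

¬hot → ○○cold must hold at every position from 0 onward. It fails at position 4, so □(¬hot → ○○cold) is false.
Positions where ¬hot holds: 0, 1, 2, 4, 5, 6.
Check ○○cold at each: 0→ok, 1→ok, 2→ok, 4→fails, 5→fails, 6→ok.

Does not hold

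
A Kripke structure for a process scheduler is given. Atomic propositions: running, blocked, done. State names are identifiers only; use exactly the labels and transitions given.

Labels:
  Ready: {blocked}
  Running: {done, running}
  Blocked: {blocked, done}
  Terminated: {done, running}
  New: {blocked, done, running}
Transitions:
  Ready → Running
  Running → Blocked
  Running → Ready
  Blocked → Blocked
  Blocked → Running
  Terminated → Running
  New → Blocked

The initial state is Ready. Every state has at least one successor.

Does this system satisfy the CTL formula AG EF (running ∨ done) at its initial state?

States satisfying EF (running ∨ done): {Ready, Running, Blocked, Terminated, New}.
States satisfying AG EF (running ∨ done): {Ready, Running, Blocked, Terminated, New}.
Every state reachable from Ready satisfies EF (running ∨ done).
Ready ∈ Sat(AG EF (running ∨ done)).

Satisfied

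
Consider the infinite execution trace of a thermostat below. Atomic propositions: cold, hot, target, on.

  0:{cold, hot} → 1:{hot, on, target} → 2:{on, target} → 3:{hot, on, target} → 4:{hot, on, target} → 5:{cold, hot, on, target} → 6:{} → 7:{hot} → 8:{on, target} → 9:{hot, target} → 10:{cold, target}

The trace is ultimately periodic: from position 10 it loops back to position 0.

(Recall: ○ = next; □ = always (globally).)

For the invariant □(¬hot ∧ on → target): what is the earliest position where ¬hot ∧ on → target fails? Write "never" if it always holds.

never

¬hot ∧ on → target holds at every position 0..10, and those are all the positions the trace ever visits, so the invariant □(¬hot ∧ on → target) is never violated.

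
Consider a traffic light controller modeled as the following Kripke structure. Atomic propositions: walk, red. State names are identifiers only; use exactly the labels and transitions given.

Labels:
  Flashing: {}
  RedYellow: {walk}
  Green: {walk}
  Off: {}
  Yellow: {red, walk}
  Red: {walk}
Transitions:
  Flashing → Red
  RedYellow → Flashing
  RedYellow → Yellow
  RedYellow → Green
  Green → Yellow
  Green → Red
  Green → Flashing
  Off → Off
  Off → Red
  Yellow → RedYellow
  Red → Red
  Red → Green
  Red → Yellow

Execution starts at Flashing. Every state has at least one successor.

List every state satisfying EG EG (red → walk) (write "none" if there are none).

States satisfying EG (red → walk): {Flashing, RedYellow, Green, Off, Yellow, Red}.
States satisfying EG EG (red → walk): {Flashing, RedYellow, Green, Off, Yellow, Red}.

{Flashing, RedYellow, Green, Off, Yellow, Red}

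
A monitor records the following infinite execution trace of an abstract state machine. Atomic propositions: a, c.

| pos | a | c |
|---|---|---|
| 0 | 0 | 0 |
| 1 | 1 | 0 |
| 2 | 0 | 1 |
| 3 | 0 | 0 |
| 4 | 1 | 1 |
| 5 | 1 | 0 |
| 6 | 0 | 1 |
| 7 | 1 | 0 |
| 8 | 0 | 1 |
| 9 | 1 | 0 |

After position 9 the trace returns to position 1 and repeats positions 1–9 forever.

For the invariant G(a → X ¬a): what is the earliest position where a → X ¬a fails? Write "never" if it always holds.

Check a → X ¬a at each position in order: 0 ✓, 1 ✓, 2 ✓, 3 ✓.
At position 4 the labels are {a, c} and the next position 5 has {a}, so a → X ¬a is false there. This is the first violation.

4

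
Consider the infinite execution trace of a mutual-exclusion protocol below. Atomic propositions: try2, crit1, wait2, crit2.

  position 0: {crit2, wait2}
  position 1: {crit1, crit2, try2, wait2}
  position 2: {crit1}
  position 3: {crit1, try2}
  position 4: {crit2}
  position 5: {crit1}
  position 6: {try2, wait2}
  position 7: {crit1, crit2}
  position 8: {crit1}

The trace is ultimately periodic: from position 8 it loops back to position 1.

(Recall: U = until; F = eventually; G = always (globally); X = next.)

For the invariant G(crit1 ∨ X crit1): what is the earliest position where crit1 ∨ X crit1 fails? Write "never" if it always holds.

crit1 ∨ X crit1 holds at every position 0..8, and those are all the positions the trace ever visits, so the invariant G(crit1 ∨ X crit1) is never violated.

never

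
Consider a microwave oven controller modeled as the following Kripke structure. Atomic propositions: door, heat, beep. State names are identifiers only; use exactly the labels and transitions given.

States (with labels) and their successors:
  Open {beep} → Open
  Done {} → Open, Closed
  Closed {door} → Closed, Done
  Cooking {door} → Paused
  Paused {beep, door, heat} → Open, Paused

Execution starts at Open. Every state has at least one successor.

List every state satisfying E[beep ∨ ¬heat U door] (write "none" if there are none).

{Done, Closed, Cooking, Paused}

States satisfying beep ∨ ¬heat: {Open, Done, Closed, Cooking, Paused}.
States satisfying door: {Closed, Cooking, Paused}.
States satisfying E[beep ∨ ¬heat U door]: {Done, Closed, Cooking, Paused}.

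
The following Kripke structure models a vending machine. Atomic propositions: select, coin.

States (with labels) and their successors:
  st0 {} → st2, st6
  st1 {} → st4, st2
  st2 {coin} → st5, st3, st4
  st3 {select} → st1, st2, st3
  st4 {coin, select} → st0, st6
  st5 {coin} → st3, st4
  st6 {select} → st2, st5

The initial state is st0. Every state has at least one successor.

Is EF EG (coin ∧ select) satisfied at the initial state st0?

States satisfying EG (coin ∧ select): ∅.
States satisfying EF EG (coin ∧ select): ∅.
No suitable path/successor from st0 witnesses the formula.
st0 ∉ Sat(EF EG (coin ∧ select)).

Violated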